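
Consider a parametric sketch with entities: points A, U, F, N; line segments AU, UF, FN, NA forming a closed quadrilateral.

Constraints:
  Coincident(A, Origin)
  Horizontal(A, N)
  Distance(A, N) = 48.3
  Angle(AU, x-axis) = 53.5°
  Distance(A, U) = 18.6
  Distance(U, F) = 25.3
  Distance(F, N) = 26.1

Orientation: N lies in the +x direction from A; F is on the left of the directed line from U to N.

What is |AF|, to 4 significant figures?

41.81

Checks: |UF| = 25.30 ✓; |FN| = 26.10 ✓.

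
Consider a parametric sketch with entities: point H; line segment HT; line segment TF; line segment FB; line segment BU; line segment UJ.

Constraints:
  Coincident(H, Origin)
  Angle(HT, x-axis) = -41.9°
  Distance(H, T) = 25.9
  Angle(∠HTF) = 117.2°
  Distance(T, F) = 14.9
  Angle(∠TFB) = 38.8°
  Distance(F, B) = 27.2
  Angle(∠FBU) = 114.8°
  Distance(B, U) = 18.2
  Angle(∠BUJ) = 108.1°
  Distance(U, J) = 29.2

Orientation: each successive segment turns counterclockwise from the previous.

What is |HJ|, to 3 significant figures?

43.5

∠FBU = 114.8° gives BU at -133° from the x-axis; with |BU| = 18.2, U = (-5.03, -17.0). ∠BUJ = 108.1° gives UJ at -60.8° from the x-axis; with |UJ| = 29.2, J = (9.22, -42.5). Then |HJ| = |J − H| = 43.5.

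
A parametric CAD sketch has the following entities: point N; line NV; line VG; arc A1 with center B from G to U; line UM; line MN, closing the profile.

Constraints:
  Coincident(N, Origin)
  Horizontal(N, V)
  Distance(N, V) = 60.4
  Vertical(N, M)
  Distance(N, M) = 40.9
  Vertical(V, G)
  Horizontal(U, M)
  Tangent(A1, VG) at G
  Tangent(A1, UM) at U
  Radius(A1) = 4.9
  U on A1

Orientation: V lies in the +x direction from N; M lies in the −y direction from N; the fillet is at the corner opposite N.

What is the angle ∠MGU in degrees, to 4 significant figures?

40.36°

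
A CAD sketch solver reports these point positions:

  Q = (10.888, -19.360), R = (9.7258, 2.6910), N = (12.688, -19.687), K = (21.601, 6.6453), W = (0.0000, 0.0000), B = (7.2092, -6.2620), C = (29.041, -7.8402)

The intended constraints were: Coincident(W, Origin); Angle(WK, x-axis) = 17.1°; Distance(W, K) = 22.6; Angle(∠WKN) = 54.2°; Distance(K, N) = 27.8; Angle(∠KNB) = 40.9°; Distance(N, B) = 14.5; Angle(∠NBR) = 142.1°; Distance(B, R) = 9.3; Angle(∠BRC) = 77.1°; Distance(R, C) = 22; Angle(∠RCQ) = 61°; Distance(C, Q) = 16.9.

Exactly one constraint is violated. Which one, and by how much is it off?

Distance(C, Q) = 16.9 — off by 4.60.

W = (0.00, 0.00) ✓; WK at 17.10° ✓; |WK| = 22.60 ✓; ∠WKN = 54.20° ✓; |KN| = 27.80 ✓; ∠KNB = 40.90° ✓; |NB| = 14.50 ✓; ∠NBR = 142.1° ✓; |BR| = 9.300 ✓; ∠BRC = 77.10° ✓; |RC| = 22.00 ✓; ∠RCQ = 61.00° ✓; |CQ| = 21.50 ✗.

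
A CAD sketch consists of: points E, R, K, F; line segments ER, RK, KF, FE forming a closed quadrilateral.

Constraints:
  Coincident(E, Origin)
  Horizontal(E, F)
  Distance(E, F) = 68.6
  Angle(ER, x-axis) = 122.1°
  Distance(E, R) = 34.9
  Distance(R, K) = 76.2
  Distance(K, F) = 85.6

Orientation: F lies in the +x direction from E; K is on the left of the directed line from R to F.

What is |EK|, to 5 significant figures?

88.877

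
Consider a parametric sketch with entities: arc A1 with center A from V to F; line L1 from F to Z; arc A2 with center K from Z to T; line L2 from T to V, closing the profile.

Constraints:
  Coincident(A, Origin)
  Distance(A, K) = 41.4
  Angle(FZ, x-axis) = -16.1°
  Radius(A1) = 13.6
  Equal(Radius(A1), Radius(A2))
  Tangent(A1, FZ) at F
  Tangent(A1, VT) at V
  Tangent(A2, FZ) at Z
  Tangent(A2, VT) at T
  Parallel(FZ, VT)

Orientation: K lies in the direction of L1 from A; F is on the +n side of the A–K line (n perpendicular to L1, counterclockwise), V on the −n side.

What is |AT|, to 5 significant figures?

43.577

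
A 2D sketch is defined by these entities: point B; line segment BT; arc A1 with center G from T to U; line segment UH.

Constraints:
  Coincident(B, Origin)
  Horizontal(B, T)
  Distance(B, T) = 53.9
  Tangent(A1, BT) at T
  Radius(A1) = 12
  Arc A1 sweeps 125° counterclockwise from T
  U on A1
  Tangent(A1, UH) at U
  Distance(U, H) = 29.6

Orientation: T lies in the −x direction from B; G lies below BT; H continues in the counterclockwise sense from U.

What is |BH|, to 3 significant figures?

63.6

B is at the origin; BT is horizontal with |BT| = 53.9 and T on the −x side, so T = (-53.9, 0.00). The tangent condition forces GT to be normal to BT, so G = T + (0, -12) = (-53.9, -12.0). On A1, T sits at bearing 90° from G; a 125° counterclockwise sweep puts U at bearing 215°, so U = G + 12.0·(cos 215°, sin 215°) = (-63.7, -18.9). The tangent condition forces GU to be normal to UH, so UH runs along (−sin 215°, cos 215°); with |UH| = 29.6, H = (-46.8, -43.1). Then |BH| = |H − B| = 63.6.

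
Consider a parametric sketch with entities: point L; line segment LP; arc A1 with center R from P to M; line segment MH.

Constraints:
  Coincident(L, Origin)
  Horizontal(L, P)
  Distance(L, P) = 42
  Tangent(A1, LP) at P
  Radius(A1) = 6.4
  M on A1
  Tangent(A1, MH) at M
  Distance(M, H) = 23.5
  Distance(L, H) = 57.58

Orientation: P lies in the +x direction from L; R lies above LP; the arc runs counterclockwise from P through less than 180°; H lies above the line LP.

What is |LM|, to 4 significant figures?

48.78

Checks: L.y = 0.00, P.y = 0.00 ✓; |RM| = 6.400 ✓; ∠(RM, MH) = 90.00° ✓; |MH| = 23.50 ✓; |LH| = 57.58 ✓.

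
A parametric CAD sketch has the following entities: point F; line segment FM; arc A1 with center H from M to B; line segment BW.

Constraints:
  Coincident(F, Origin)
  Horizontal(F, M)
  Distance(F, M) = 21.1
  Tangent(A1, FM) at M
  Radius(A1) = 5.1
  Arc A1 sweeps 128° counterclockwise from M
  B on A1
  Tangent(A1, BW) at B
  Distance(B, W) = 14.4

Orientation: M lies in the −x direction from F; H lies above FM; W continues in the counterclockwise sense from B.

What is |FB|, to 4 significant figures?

18.96

F is at the origin; FM is horizontal with |FM| = 21.1 and M on the −x side, so M = (-21.10, 0.000). A1 meets FM tangentially, so HM is at right angles to FM, so H = M + (0, 5.1) = (-21.10, 5.100). On A1, M sits at bearing -90° from H; a 128° counterclockwise sweep puts B at bearing 38°, so B = H + 5.1·(cos 38°, sin 38°) = (-17.08, 8.240). Then |FB| = |B − F| = 18.96.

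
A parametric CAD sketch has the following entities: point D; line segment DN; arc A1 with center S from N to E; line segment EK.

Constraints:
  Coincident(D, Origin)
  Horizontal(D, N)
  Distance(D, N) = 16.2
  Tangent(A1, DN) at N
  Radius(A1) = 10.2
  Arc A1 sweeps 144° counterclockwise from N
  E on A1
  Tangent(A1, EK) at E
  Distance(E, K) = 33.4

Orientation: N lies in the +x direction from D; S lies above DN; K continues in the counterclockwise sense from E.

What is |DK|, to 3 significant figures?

38.4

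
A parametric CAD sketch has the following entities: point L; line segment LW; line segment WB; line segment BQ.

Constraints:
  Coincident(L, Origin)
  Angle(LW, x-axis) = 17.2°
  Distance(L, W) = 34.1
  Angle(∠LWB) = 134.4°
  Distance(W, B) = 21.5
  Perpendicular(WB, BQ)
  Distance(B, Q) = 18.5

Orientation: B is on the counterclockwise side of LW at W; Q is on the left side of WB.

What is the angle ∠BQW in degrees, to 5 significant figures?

49.289°

L is at the origin; LW runs at 17.2° with length 34.1, so W = 34.1·(cos 17.2°, sin 17.2°) = (32.575, 10.084). ∠LWB = 134.4°, so WB runs at 17.2° + (180° − 134.4°) = 62.800° from the x-axis; with |WB| = 21.5, B = W + 21.5·(cos 62.800°, sin 62.800°) = (42.403, 29.206). WB ⟂ BQ; with |BQ| = 18.5 on the left of WB, Q = B + 18.5·(-0.88942, 0.45710) = (25.948, 37.662). Then cos ∠BQW = QB·QW / (|QB||QW|), giving 49.289°.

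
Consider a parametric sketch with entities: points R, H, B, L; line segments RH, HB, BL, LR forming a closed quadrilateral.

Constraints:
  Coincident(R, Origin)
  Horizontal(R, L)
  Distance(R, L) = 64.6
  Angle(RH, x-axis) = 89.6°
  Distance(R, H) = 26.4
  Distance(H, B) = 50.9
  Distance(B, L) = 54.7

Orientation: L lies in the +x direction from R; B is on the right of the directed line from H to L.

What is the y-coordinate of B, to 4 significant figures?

-22.39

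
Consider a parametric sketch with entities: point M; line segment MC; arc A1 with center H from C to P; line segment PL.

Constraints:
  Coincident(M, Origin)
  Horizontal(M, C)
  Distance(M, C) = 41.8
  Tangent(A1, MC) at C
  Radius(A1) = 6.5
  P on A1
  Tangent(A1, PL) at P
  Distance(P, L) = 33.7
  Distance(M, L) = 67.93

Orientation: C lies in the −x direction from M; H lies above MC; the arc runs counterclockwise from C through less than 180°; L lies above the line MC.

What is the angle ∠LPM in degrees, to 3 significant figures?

142°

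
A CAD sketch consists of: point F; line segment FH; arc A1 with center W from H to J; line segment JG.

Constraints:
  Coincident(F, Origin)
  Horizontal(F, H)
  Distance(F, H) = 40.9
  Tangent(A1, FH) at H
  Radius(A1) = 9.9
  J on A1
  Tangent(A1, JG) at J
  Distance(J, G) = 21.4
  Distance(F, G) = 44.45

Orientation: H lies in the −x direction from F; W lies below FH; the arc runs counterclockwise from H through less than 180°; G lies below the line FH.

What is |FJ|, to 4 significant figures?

50.51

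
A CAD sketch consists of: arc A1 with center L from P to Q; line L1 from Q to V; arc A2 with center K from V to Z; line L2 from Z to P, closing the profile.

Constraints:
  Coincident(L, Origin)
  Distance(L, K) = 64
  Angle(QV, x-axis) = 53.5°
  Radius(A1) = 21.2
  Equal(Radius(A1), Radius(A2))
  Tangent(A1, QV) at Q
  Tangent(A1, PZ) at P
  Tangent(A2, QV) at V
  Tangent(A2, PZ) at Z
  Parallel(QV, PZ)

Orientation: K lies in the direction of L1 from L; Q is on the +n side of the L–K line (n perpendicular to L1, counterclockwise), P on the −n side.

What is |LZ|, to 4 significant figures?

67.42

The slot axis is L1's direction at 53.5°, so u = (cos 53.5°, sin 53.5°) = (0.5948, 0.8039) and n = (−sin 53.5°, cos 53.5°) = (-0.8039, 0.5948). L is at the origin and K lies 64.0 along u from L, so K = 64.0·u = (38.07, 51.45). Tangency of A1 to both parallel lines with radius 21.2 puts Q and P at L ± 21.2·n: Q = (-17.04, 12.61), P = (17.04, -12.61). Equal radii place V and Z the same way about K: V = K + 21.2·n = (21.03, 64.06), Z = K − 21.2·n = (55.11, 38.84). Then |LZ| = |Z − L| = 67.42.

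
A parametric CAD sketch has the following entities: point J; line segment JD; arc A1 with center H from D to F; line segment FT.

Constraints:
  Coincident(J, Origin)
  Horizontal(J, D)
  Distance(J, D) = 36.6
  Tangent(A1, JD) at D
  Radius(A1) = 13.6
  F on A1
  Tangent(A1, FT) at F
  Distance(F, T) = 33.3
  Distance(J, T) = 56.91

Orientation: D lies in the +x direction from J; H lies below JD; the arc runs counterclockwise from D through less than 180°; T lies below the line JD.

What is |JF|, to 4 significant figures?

28.24

Checks: ∠(HD, DJ) = 90.00° ✓; |HF| = 13.60 ✓; ∠(HF, FT) = 90.00° ✓; |FT| = 33.30 ✓; |JT| = 56.91 ✓.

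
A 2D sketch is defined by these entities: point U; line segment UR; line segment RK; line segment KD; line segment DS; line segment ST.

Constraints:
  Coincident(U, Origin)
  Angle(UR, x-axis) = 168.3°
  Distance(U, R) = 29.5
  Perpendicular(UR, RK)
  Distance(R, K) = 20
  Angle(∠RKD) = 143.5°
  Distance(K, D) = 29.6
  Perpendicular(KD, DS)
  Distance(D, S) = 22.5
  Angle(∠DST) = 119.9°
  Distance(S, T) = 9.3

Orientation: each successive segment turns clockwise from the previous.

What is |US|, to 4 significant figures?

31.03

U is at the origin; UR runs at 168.3° with length 29.5, so R = (-28.89, 5.982). UR ⟂ RK, so RK runs at 78.30°; with |RK| = 20.0, K = (-24.83, 25.57). ∠RKD = 143.5° gives KD at 41.80° from the x-axis; with |KD| = 29.6, D = (-2.765, 45.30). The perpendicularity gives DS at right angles to KD, so DS runs at -48.20°; with |DS| = 22.5, S = (12.23, 28.52). Then |US| = |S − U| = 31.03.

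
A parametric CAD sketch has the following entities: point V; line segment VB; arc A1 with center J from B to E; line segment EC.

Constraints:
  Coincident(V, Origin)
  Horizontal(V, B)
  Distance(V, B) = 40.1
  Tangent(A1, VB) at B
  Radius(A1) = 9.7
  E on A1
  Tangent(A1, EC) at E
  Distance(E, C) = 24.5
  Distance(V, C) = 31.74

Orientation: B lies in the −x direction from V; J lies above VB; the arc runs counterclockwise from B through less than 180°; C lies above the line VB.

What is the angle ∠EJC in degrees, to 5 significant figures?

68.400°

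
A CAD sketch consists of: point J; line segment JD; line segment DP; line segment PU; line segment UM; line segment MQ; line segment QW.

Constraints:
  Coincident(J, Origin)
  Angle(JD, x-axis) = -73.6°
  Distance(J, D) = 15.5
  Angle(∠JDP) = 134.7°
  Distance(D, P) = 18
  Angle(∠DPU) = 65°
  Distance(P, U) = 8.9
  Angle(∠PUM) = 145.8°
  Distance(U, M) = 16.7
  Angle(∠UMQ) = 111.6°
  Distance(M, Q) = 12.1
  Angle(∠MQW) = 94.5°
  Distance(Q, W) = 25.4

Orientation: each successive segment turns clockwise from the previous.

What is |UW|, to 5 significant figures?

22.486

J is at the origin; JD runs at -73.6° with length 15.5, so D = (4.3763, -14.869). ∠JDP = 134.7° gives DP at -118.90° from the x-axis; with |DP| = 18.0, P = (-4.3228, -30.628). ∠DPU = 65.0° gives PU at 126.10° from the x-axis; with |PU| = 8.9, U = (-9.5666, -23.437). ∠PUM = 145.8° gives UM at 91.900° from the x-axis; with |UM| = 16.7, M = (-10.120, -6.7458). ∠UMQ = 111.6° gives MQ at 23.500° from the x-axis; with |MQ| = 12.1, Q = (0.97610, -1.9209). ∠MQW = 94.5° gives QW at -62.000° from the x-axis; with |QW| = 25.4, W = (12.901, -24.348). Then |UW| = |W − U| = 22.486.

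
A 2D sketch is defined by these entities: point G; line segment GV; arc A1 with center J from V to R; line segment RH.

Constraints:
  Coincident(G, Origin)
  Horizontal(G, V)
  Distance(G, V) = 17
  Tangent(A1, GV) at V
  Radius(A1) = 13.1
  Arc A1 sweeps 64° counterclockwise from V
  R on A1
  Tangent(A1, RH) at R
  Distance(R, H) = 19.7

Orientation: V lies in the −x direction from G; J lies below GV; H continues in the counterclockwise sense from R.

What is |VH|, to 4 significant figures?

32.32

G is at the origin; G and V share the same y with |GV| = 17.0 and V on the −x side, so V = (-17.00, 0.000). The tangent condition forces JV to be normal to GV, so J = V + (0, -13.1) = (-17.00, -13.10). On A1, V sits at bearing 90° from J; a 64° counterclockwise sweep puts R at bearing 154°, so R = J + 13.1·(cos 154°, sin 154°) = (-28.77, -7.357). Tangency of A1 to RH means the radius JR is perpendicular to RH, so RH runs along (−sin 154°, cos 154°); with |RH| = 19.7, H = (-37.41, -25.06). Then |VH| = |H − V| = 32.32.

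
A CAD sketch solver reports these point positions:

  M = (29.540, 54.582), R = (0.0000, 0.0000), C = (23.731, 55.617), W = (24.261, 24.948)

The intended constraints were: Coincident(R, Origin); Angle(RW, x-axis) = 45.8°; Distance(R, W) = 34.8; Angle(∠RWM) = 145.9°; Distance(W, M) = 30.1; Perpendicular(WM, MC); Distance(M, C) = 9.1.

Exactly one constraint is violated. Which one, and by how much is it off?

Distance(M, C) = 9.1 — off by 3.20.

R = (0.00, 0.00) ✓; RW at 45.80° ✓; |RW| = 34.80 ✓; ∠RWM = 145.9° ✓; |WM| = 30.10 ✓; ∠(WM, MC) = 90.00° ✓; |MC| = 5.900 ✗.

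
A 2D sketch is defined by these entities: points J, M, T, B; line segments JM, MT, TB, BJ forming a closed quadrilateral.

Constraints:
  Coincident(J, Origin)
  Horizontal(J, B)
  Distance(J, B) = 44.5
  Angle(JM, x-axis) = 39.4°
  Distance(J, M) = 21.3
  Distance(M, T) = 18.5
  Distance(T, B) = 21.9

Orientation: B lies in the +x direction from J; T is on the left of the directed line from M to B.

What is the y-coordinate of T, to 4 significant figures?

19.25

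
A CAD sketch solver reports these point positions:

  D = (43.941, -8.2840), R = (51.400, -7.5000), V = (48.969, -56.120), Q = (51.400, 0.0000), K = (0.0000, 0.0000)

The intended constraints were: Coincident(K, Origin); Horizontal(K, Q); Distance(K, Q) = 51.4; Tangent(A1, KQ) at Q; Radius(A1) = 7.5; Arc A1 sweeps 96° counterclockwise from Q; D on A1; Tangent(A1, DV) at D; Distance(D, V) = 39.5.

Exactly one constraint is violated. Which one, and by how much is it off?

Distance(D, V) = 39.5 — off by 8.60.

K = (0.00, 0.00) ✓; K.y = 0.00, Q.y = 0.00 ✓; |KQ| = 51.40 ✓; ∠(RQ, QK) = 90.00° ✓; |RQ| = 7.500 ✓; bearing(R→D) − bearing(R→Q) = 96.00° ✓; |RD| = 7.500 ✓; ∠(RD, DV) = 90.00° ✓; |DV| = 48.10 ✗.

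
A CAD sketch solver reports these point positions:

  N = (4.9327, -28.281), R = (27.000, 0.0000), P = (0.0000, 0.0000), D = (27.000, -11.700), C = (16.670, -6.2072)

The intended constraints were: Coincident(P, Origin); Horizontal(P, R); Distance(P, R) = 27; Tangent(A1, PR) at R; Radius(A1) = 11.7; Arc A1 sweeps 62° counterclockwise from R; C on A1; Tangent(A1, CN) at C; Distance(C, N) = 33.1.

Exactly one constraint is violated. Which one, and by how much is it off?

Distance(C, N) = 33.1 — off by 8.10.

P = (0.00, 0.00) ✓; P.y = 0.00, R.y = 0.00 ✓; |PR| = 27.00 ✓; ∠(DR, RP) = 90.00° ✓; |DR| = 11.70 ✓; bearing(D→C) − bearing(D→R) = 62.00° ✓; |DC| = 11.70 ✓; ∠(DC, CN) = 90.00° ✓; |CN| = 25.00 ✗.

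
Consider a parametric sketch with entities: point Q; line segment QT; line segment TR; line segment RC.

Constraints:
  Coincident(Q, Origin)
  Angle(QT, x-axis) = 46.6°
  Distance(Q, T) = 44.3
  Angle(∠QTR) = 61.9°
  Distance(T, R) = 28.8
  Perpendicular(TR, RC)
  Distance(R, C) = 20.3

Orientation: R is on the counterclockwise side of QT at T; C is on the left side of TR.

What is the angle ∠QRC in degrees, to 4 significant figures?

11.48°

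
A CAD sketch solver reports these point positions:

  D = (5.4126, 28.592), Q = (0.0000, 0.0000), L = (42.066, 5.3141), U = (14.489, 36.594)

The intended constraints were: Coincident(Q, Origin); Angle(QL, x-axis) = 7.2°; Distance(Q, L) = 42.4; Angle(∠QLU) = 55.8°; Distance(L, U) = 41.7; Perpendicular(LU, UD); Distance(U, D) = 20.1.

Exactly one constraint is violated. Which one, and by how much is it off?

Distance(U, D) = 20.1 — off by 8.00.

Q = (0.00, 0.00) ✓; QL at 7.200° ✓; |QL| = 42.40 ✓; ∠QLU = 55.80° ✓; |LU| = 41.70 ✓; ∠(LU, UD) = 90.00° ✓; |UD| = 12.10 ✗.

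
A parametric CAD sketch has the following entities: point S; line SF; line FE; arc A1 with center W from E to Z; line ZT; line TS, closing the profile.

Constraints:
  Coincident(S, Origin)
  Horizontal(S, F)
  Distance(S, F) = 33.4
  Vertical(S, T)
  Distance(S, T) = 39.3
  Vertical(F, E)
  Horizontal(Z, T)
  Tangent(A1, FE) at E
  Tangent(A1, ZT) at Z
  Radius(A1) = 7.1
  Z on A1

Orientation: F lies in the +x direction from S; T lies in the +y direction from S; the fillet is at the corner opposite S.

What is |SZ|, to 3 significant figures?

47.3

S is at the origin; SF is horizontal with |SF| = 33.4 and F on the +x side, so F = (33.4, 0.00). S and T share the same x with |ST| = 39.3 and T on the +y side, so T = (0.00, 39.3). The virtual corner opposite S is at (33.4, 39.3). Tangency of A1 to FE means the radius WE is perpendicular to FE and tangency of A1 to ZT means the radius WZ is perpendicular to ZT, with radius 7.1, so the center W sits 7.1 in from both sides at W = (26.3, 32.2). That places the tangent points at E = (33.4, 32.2) on FE and Z = (26.3, 39.3) on ZT. Then |SZ| = |Z − S| = 47.3.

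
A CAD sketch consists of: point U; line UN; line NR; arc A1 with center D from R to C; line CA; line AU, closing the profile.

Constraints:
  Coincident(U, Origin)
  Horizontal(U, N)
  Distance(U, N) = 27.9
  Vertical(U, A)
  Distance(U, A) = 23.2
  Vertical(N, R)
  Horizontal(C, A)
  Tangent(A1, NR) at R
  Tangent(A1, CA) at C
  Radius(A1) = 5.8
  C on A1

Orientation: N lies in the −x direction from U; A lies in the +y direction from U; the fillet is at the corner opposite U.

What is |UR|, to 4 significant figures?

32.88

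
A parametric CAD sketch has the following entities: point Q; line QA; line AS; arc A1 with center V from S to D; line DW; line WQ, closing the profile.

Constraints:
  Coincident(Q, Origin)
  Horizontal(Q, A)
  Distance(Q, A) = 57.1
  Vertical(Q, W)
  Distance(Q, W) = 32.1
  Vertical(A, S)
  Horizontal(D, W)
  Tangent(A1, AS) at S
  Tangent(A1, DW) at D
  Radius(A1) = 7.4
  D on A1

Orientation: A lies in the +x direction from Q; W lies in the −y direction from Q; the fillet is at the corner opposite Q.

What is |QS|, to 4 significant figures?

62.21

Q is at the origin; QA is horizontal with |QA| = 57.1 and A on the +x side, so A = (57.10, 0.000). Q and W share the same x with |QW| = 32.1 and W on the −y side, so W = (0.000, -32.10). The virtual corner opposite Q is at (57.10, -32.10). The tangent condition forces VS to be normal to AS and A1 meets DW tangentially, so VD is at right angles to DW, with radius 7.4, so the center V sits 7.4 in from both sides at V = (49.70, -24.70). That places the tangent points at S = (57.10, -24.70) on AS and D = (49.70, -32.10) on DW. Then |QS| = |S − Q| = 62.21.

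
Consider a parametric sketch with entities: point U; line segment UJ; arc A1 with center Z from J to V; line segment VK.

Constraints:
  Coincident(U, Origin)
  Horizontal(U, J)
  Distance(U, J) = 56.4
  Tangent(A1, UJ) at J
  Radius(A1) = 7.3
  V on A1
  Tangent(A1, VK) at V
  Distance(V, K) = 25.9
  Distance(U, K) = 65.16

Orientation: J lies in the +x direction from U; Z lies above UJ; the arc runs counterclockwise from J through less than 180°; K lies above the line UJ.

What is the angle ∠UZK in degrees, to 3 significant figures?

95.4°

Checks: |ZV| = 7.300 ✓; ∠(ZV, VK) = 90.00° ✓; |VK| = 25.90 ✓; |UK| = 65.16 ✓.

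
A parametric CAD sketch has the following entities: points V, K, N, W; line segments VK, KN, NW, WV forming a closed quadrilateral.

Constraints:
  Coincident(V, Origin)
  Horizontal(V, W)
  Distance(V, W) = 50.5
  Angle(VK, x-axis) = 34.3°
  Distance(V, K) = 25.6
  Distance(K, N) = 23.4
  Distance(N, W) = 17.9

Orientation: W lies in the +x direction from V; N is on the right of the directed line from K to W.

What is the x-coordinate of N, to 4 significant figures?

33.46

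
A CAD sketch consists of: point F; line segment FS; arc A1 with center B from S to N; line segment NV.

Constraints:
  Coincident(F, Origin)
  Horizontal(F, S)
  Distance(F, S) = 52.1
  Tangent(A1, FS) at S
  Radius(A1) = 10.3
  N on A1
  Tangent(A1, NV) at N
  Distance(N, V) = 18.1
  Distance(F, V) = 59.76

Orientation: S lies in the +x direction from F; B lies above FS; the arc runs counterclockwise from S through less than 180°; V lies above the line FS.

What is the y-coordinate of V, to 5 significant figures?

31.098

Checks: |BN| = 10.30 ✓; ∠(BN, NV) = 90.00° ✓; |NV| = 18.10 ✓; |FV| = 59.76 ✓.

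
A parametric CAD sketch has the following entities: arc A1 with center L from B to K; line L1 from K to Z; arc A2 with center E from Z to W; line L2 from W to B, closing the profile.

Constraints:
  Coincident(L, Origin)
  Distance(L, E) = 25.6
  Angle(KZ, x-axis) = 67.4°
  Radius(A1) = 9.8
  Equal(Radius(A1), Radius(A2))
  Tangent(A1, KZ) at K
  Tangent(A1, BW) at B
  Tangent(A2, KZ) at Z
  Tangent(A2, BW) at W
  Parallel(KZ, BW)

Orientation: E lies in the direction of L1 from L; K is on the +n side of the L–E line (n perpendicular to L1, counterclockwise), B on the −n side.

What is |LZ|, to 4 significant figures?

27.41

The slot axis is L1's direction at 67.4°, so u = (cos 67.4°, sin 67.4°) = (0.3843, 0.9232) and n = (−sin 67.4°, cos 67.4°) = (-0.9232, 0.3843). L is at the origin and E lies 25.6 along u from L, so E = 25.6·u = (9.838, 23.63). Tangency of A1 to both parallel lines with radius 9.8 puts K and B at L ± 9.8·n: K = (-9.047, 3.766), B = (9.047, -3.766). Equal radii place Z and W the same way about E: Z = E + 9.8·n = (0.7905, 27.40), W = E − 9.8·n = (18.89, 19.87). Then |LZ| = |Z − L| = 27.41.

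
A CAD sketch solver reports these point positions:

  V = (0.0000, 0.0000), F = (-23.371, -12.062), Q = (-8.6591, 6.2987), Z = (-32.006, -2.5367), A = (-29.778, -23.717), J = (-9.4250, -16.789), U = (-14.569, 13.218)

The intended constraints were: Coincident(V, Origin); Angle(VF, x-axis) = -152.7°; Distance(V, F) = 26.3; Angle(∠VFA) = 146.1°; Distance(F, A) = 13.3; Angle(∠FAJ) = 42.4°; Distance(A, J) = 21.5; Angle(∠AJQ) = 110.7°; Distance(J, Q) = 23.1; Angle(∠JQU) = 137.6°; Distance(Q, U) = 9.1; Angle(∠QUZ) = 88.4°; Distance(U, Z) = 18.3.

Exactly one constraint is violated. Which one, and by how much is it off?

Distance(U, Z) = 18.3 — off by 5.20.

V = (0.00, 0.00) ✓; VF at -152.7° ✓; |VF| = 26.30 ✓; ∠VFA = 146.1° ✓; |FA| = 13.30 ✓; ∠FAJ = 42.40° ✓; |AJ| = 21.50 ✓; ∠AJQ = 110.7° ✓; |JQ| = 23.10 ✓; ∠JQU = 137.6° ✓; |QU| = 9.100 ✓; ∠QUZ = 88.40° ✓; |UZ| = 23.50 ✗.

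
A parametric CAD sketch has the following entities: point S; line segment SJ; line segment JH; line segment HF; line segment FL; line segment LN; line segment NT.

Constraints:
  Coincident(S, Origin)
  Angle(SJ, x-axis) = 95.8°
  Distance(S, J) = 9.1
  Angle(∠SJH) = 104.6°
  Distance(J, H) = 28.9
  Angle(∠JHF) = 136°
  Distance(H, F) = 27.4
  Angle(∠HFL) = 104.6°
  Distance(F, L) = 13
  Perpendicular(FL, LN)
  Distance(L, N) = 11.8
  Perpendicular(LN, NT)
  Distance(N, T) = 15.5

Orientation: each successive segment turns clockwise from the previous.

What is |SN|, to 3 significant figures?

37.7

S is at the origin; SJ runs at 95.8° with length 9.1, so J = (-0.920, 9.05). ∠SJH = 104.6° gives JH at 20.4° from the x-axis; with |JH| = 28.9, H = (26.2, 19.1). ∠JHF = 136.0° gives HF at -23.6° from the x-axis; with |HF| = 27.4, F = (51.3, 8.16). ∠HFL = 104.6° gives FL at -99.0° from the x-axis; with |FL| = 13.0, L = (49.2, -4.68). FL is perpendicular to LN, so LN runs at 171°; with |LN| = 11.8, N = (37.6, -2.84). Then |SN| = |N − S| = 37.7.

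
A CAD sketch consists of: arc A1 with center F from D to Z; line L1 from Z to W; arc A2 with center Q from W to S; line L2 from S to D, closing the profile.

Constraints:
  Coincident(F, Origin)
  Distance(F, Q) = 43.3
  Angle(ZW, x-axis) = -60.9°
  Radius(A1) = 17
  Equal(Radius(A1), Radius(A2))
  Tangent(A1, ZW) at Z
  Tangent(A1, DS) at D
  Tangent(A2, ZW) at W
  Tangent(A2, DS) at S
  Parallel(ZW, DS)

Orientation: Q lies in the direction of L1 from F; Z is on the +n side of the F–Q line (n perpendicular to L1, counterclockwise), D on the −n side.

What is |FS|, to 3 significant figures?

46.5

Tangency of A1 to both parallel lines with radius 17.0 puts Z and D at F ± 17.0·n: Z = (14.9, 8.27), D = (-14.9, -8.27). Equal radii place W and S the same way about Q: W = Q + 17.0·n = (35.9, -29.6), S = Q − 17.0·n = (6.20, -46.1). Then |FS| = |S − F| = 46.5.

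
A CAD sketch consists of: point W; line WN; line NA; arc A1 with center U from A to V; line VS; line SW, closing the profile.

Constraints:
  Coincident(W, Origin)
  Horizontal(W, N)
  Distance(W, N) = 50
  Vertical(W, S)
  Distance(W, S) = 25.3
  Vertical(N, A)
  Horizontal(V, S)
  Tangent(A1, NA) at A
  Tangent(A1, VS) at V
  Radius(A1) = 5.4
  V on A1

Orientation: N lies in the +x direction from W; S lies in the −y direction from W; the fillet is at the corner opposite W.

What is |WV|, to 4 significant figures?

51.28

W is at the origin; W and N share the same y with |WN| = 50.0 and N on the +x side, so N = (50.00, 0.000). W and S share the same x with |WS| = 25.3 and S on the −y side, so S = (0.000, -25.30). The virtual corner opposite W is at (50.00, -25.30). Since A1 is tangent to NA there, UA ⟂ NA and tangency of A1 to VS means the radius UV is perpendicular to VS, with radius 5.4, so the center U sits 5.4 in from both sides at U = (44.60, -19.90). That places the tangent points at A = (50.00, -19.90) on NA and V = (44.60, -25.30) on VS. Then |WV| = |V − W| = 51.28.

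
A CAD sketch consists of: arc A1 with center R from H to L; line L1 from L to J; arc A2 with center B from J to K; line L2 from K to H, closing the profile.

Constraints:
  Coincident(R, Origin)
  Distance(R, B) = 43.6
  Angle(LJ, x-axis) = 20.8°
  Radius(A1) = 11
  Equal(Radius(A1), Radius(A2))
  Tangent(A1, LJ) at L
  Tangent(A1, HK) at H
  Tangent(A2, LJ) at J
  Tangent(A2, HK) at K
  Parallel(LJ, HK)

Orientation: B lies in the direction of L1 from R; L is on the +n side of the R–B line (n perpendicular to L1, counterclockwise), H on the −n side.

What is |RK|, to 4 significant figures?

44.97

Tangency of A1 to both parallel lines with radius 11.0 puts L and H at R ± 11.0·n: L = (-3.906, 10.28), H = (3.906, -10.28). Equal radii place J and K the same way about B: J = B + 11.0·n = (36.85, 25.77), K = B − 11.0·n = (44.66, 5.200). Then |RK| = |K − R| = 44.97.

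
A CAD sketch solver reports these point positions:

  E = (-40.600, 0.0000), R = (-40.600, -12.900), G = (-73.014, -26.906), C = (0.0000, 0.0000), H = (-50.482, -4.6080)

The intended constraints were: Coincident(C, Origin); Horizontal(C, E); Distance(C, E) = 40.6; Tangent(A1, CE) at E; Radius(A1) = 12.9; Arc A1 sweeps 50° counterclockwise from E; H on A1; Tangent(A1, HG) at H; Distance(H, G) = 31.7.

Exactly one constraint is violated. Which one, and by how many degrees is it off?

Tangent(A1, HG) at H — off by 5.30°.

C = (0.00, 0.00) ✓; C.y = 0.00, E.y = 0.00 ✓; |CE| = 40.60 ✓; ∠(RE, EC) = 90.00° ✓; |RE| = 12.90 ✓; bearing(R→H) − bearing(R→E) = 50.00° ✓; |RH| = 12.90 ✓; ∠(RH, HG) = 95.30° ✗; |HG| = 31.70 ✓.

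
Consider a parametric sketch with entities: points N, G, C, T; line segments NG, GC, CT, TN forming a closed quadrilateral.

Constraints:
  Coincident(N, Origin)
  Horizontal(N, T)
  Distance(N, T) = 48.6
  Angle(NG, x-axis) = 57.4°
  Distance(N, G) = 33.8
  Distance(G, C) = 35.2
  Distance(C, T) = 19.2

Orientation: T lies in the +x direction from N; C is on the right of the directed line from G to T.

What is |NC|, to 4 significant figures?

30.35

Checks: N = (0.00, 0.00) ✓; |GC| = 35.20 ✓; |CT| = 19.20 ✓.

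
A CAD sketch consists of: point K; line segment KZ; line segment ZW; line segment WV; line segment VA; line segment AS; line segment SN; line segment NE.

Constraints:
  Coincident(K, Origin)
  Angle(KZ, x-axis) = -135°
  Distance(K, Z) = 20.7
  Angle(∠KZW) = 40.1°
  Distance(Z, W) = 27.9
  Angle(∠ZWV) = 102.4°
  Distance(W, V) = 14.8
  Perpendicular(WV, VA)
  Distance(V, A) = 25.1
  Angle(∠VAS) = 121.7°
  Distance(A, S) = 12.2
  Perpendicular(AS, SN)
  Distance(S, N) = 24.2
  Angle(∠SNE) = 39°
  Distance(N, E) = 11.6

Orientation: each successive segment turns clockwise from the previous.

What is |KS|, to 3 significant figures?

17.9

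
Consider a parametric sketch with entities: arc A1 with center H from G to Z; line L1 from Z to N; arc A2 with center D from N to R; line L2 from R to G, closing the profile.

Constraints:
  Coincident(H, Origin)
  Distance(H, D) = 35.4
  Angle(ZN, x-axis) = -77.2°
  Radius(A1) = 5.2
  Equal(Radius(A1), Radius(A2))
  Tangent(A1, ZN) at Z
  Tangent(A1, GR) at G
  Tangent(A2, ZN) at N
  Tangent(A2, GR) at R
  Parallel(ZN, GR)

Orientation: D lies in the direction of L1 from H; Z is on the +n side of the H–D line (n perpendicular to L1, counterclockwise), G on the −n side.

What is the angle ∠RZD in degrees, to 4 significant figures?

8.015°

The slot axis is L1's direction at -77.2°, so u = (cos -77.2°, sin -77.2°) = (0.2215, -0.9751) and n = (−sin -77.2°, cos -77.2°) = (0.9751, 0.2215). H is at the origin and D lies 35.4 along u from H, so D = 35.4·u = (7.843, -34.52). Tangency of A1 to both parallel lines with radius 5.2 puts Z and G at H ± 5.2·n: Z = (5.071, 1.152), G = (-5.071, -1.152). Equal radii place N and R the same way about D: N = D + 5.2·n = (12.91, -33.37), R = D − 5.2·n = (2.772, -35.67). Then cos ∠RZD = ZR·ZD / (|ZR||ZD|), giving 8.015°.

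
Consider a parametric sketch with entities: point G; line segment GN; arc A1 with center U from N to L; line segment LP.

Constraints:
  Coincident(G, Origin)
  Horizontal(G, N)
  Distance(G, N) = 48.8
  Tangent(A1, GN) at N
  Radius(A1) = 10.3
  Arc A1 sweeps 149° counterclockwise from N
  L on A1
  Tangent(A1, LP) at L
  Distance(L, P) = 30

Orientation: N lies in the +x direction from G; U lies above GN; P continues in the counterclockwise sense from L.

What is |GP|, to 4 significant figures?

44.74

G is at the origin; GN is horizontal with |GN| = 48.8 and N on the +x side, so N = (48.80, 0.000). Tangency of A1 to GN means the radius UN is perpendicular to GN, so U = N + (0, 10.3) = (48.80, 10.30). On A1, N sits at bearing -90° from U; a 149° counterclockwise sweep puts L at bearing 59°, so L = U + 10.3·(cos 59°, sin 59°) = (54.10, 19.13). Tangency of A1 to LP means the radius UL is perpendicular to LP, so LP runs along (−sin 59°, cos 59°); with |LP| = 30.0, P = (28.39, 34.58). Then |GP| = |P − G| = 44.74.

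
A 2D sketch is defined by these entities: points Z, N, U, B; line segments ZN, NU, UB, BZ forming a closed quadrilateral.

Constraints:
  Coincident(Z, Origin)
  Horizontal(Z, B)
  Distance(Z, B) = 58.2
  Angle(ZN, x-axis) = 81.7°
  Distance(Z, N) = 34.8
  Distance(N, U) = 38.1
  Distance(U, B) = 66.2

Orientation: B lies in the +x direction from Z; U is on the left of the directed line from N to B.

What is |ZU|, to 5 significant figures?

69.022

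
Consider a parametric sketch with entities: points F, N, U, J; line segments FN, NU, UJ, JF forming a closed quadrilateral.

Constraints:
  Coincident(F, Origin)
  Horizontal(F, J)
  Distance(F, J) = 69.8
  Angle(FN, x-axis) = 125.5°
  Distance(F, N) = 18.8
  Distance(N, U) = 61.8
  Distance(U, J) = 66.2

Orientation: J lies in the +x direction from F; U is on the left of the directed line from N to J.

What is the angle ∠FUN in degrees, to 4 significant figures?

16.32°

Checks: |NU| = 61.80 ✓; |UJ| = 66.20 ✓.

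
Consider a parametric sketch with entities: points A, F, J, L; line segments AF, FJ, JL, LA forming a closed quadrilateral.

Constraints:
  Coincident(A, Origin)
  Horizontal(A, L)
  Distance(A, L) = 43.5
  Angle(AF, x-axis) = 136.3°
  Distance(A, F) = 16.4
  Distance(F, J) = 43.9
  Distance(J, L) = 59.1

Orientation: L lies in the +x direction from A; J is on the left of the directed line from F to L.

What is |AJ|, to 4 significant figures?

50.20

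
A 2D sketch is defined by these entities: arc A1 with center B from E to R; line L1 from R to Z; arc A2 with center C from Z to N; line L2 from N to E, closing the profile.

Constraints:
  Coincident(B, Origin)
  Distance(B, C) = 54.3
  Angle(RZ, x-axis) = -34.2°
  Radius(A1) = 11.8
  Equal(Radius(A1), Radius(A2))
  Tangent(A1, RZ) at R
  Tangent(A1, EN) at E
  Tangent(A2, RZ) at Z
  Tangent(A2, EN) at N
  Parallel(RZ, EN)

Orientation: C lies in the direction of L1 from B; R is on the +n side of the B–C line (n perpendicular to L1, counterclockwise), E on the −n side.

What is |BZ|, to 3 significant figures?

55.6

Tangency of A1 to both parallel lines with radius 11.8 puts R and E at B ± 11.8·n: R = (6.63, 9.76), E = (-6.63, -9.76). Equal radii place Z and N the same way about C: Z = C + 11.8·n = (51.5, -20.8), N = C − 11.8·n = (38.3, -40.3). Then |BZ| = |Z − B| = 55.6.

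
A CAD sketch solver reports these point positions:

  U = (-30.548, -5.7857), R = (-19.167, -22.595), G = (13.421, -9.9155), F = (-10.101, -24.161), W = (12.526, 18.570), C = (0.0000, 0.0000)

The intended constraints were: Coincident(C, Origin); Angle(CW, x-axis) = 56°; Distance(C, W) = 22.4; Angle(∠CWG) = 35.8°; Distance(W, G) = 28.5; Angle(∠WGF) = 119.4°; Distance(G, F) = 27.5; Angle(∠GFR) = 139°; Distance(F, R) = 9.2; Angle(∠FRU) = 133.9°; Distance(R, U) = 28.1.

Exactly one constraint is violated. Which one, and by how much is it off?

Distance(R, U) = 28.1 — off by 7.80.

C = (0.00, 0.00) ✓; CW at 56.00° ✓; |CW| = 22.40 ✓; ∠CWG = 35.80° ✓; |WG| = 28.50 ✓; ∠WGF = 119.4° ✓; |GF| = 27.50 ✓; ∠GFR = 139.0° ✓; |FR| = 9.200 ✓; ∠FRU = 133.9° ✓; |RU| = 20.30 ✗.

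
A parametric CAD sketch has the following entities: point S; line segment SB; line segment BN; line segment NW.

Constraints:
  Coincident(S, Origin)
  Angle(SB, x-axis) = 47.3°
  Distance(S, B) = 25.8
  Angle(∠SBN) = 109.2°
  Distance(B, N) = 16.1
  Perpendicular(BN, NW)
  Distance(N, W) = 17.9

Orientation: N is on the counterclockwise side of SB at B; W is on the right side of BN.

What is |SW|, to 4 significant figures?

48.90

∠SBN = 109.2°, so BN runs at 47.3° + (180° − 109.2°) = 118.1° from the x-axis; with |BN| = 16.1, N = B + 16.1·(cos 118.1°, sin 118.1°) = (9.913, 33.16). BN is perpendicular to NW; with |NW| = 17.9 on the right of BN, W = N + 17.9·(0.8821, 0.4710) = (25.70, 41.59). Then |SW| = |W − S| = 48.90.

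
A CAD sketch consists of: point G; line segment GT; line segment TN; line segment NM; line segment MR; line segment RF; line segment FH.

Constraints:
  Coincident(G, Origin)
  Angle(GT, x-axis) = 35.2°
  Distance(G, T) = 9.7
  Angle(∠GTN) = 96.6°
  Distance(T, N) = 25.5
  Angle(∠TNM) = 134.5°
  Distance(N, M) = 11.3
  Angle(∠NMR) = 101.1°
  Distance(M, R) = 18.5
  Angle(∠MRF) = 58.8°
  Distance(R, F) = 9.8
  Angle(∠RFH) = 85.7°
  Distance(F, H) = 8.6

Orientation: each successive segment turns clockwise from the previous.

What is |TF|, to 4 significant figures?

23.78

G is at the origin; GT runs at 35.2° with length 9.7, so T = (7.926, 5.591). ∠GTN = 96.6° gives TN at -48.20° from the x-axis; with |TN| = 25.5, N = (24.92, -13.42). ∠TNM = 134.5° gives NM at -93.70° from the x-axis; with |NM| = 11.3, M = (24.19, -24.69). ∠NMR = 101.1° gives MR at -172.6° from the x-axis; with |MR| = 18.5, R = (5.848, -27.08). ∠MRF = 58.8° gives RF at 66.20° from the x-axis; with |RF| = 9.8, F = (9.802, -18.11). Then |TF| = |F − T| = 23.78.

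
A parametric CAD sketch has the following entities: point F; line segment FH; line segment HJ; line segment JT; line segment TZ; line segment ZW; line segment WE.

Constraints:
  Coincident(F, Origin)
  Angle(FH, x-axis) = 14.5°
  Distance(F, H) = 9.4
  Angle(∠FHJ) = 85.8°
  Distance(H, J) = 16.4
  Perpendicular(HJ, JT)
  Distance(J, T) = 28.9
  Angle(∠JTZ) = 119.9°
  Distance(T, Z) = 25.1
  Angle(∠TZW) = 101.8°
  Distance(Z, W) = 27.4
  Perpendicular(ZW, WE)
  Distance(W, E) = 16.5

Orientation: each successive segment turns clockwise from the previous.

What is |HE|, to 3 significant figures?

15.0

F is at the origin; FH runs at 14.5° with length 9.4, so H = (9.10, 2.35). ∠FHJ = 85.8° gives HJ at -79.7° from the x-axis; with |HJ| = 16.4, J = (12.0, -13.8). The perpendicularity gives JT at right angles to HJ, so JT runs at -170°; with |JT| = 28.9, T = (-16.4, -18.9). ∠JTZ = 119.9° gives TZ at 130° from the x-axis; with |TZ| = 25.1, Z = (-32.6, 0.222). ∠TZW = 101.8° gives ZW at 52.0° from the x-axis; with |ZW| = 27.4, W = (-15.7, 21.8). ZW is perpendicular to WE, so WE runs at -38.0°; with |WE| = 16.5, E = (-2.73, 11.7). Then |HE| = |E − H| = 15.0.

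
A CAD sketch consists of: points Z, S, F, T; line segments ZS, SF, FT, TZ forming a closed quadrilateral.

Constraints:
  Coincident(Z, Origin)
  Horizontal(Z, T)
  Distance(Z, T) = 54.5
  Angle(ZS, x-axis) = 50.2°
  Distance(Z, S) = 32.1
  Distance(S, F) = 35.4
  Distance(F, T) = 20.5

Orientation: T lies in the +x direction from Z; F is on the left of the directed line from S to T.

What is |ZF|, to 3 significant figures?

59.3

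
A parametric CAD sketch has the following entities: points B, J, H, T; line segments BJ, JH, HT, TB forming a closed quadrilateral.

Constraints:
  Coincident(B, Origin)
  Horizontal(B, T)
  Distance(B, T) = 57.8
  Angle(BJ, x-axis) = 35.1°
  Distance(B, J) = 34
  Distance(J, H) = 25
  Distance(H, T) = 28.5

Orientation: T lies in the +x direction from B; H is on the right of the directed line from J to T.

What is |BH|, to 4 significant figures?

30.29

Checks: B.y = 0.00, T.y = 0.00 ✓; |JH| = 25.00 ✓; |HT| = 28.50 ✓.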